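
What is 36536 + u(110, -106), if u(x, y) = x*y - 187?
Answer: 24689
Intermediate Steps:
u(x, y) = -187 + x*y
36536 + u(110, -106) = 36536 + (-187 + 110*(-106)) = 36536 + (-187 - 11660) = 36536 - 11847 = 24689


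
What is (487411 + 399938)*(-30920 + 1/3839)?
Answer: -105329993628771/3839 ≈ -2.7437e+10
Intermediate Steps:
(487411 + 399938)*(-30920 + 1/3839) = 887349*(-30920 + 1/3839) = 887349*(-118701879/3839) = -105329993628771/3839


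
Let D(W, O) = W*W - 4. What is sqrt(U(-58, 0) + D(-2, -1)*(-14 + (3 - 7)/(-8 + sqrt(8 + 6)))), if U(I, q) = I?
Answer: I*sqrt(58) ≈ 7.6158*I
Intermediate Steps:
D(W, O) = -4 + W**2 (D(W, O) = W**2 - 4 = -4 + W**2)
sqrt(U(-58, 0) + D(-2, -1)*(-14 + (3 - 7)/(-8 + sqrt(8 + 6)))) = sqrt(-58 + (-4 + (-2)**2)*(-14 + (3 - 7)/(-8 + sqrt(8 + 6)))) = sqrt(-58 + (-4 + 4)*(-14 - 4/(-8 + sqrt(14)))) = sqrt(-58 + 0*(-14 - 4/(-8 + sqrt(14)))) = sqrt(-58 + 0) = sqrt(-58) = I*sqrt(58)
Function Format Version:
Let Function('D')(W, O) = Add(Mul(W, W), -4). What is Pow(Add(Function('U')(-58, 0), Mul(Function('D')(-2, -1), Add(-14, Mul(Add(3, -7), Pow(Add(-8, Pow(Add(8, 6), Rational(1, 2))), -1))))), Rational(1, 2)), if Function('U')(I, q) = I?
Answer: Mul(I, Pow(58, Rational(1, 2))) ≈ Mul(7.6158, I)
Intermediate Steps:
Function('D')(W, O) = Add(-4, Pow(W, 2)) (Function('D')(W, O) = Add(Pow(W, 2), -4) = Add(-4, Pow(W, 2)))
Pow(Add(Function('U')(-58, 0), Mul(Function('D')(-2, -1), Add(-14, Mul(Add(3, -7), Pow(Add(-8, Pow(Add(8, 6), Rational(1, 2))), -1))))), Rational(1, 2)) = Pow(Add(-58, Mul(Add(-4, Pow(-2, 2)), Add(-14, Mul(Add(3, -7), Pow(Add(-8, Pow(Add(8, 6), Rational(1, 2))), -1))))), Rational(1, 2)) = Pow(Add(-58, Mul(Add(-4, 4), Add(-14, Mul(-4, Pow(Add(-8, Pow(14, Rational(1, 2))), -1))))), Rational(1, 2)) = Pow(Add(-58, Mul(0, Add(-14, Mul(-4, Pow(Add(-8, Pow(14, Rational(1, 2))), -1))))), Rational(1, 2)) = Pow(Add(-58, 0), Rational(1, 2)) = Pow(-58, Rational(1, 2)) = Mul(I, Pow(58, Rational(1, 2)))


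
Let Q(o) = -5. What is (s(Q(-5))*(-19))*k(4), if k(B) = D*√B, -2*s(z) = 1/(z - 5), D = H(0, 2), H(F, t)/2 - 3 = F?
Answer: -57/5 ≈ -11.400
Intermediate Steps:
H(F, t) = 6 + 2*F
D = 6 (D = 6 + 2*0 = 6 + 0 = 6)
s(z) = -1/(2*(-5 + z)) (s(z) = -1/(2*(z - 5)) = -1/(2*(-5 + z)))
k(B) = 6*√B
(s(Q(-5))*(-19))*k(4) = (-1/(-10 + 2*(-5))*(-19))*(6*√4) = (-1/(-10 - 10)*(-19))*(6*2) = (-1/(-20)*(-19))*12 = (-1*(-1/20)*(-19))*12 = ((1/20)*(-19))*12 = -19/20*12 = -57/5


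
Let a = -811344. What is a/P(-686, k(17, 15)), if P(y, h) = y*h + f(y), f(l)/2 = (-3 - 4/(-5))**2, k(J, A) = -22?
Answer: -10141800/188771 ≈ -53.725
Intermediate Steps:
f(l) = 242/25 (f(l) = 2*(-3 - 4/(-5))**2 = 2*(-3 - 4*(-1/5))**2 = 2*(-3 + 4/5)**2 = 2*(-11/5)**2 = 2*(121/25) = 242/25)
P(y, h) = 242/25 + h*y (P(y, h) = y*h + 242/25 = h*y + 242/25 = 242/25 + h*y)
a/P(-686, k(17, 15)) = -811344/(242/25 - 22*(-686)) = -811344/(242/25 + 15092) = -811344/377542/25 = -811344*25/377542 = -10141800/188771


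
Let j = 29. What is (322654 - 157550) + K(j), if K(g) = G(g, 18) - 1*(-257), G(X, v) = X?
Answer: 165390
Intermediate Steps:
K(g) = 257 + g (K(g) = g - 1*(-257) = g + 257 = 257 + g)
(322654 - 157550) + K(j) = (322654 - 157550) + (257 + 29) = 165104 + 286 = 165390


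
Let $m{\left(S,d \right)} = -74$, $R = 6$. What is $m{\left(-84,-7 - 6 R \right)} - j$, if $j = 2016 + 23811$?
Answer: $-25901$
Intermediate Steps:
$j = 25827$
$m{\left(-84,-7 - 6 R \right)} - j = -74 - 25827 = -25901$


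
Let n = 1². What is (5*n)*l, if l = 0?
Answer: 0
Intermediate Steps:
n = 1
(5*n)*l = (5*1)*0 = 5*0 = 0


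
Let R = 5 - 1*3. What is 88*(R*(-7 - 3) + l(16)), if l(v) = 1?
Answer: -1672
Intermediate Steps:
R = 2 (R = 5 - 3 = 2)
88*(R*(-7 - 3) + l(16)) = 88*(2*(-7 - 3) + 1) = 88*(2*(-10) + 1) = 88*(-20 + 1) = 88*(-19) = -1672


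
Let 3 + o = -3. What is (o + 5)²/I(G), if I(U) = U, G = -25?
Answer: -1/25 ≈ -0.040000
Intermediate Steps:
o = -6 (o = -3 - 3 = -6)
(o + 5)²/I(G) = (-6 + 5)²/(-25) = (-1)²*(-1/25) = 1*(-1/25) = -1/25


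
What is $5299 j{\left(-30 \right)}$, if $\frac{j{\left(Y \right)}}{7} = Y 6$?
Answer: $-6676740$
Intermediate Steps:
$j{\left(Y \right)} = 42 Y$ ($j{\left(Y \right)} = 7 Y 6 = 7 \cdot 6 Y = 42 Y$)
$5299 j{\left(-30 \right)} = 5299 \cdot 42 \left(-30\right) = 5299 \left(-1260\right) = -6676740$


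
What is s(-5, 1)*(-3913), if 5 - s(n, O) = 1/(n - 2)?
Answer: -20124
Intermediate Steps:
s(n, O) = 5 - 1/(-2 + n) (s(n, O) = 5 - 1/(n - 2) = 5 - 1/(-2 + n))
s(-5, 1)*(-3913) = ((-11 + 5*(-5))/(-2 - 5))*(-3913) = ((-11 - 25)/(-7))*(-3913) = -⅐*(-36)*(-3913) = (36/7)*(-3913) = -20124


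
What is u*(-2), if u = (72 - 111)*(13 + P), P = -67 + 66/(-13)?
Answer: -4608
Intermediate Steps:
P = -937/13 (P = -67 + 66*(-1/13) = -67 - 66/13 = -937/13 ≈ -72.077)
u = 2304 (u = (72 - 111)*(13 - 937/13) = -39*(-768/13) = 2304)
u*(-2) = 2304*(-2) = -4608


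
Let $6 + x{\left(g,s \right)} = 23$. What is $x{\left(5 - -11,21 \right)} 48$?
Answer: $816$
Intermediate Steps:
$x{\left(g,s \right)} = 17$ ($x{\left(g,s \right)} = -6 + 23 = 17$)
$x{\left(5 - -11,21 \right)} 48 = 17 \cdot 48 = 816$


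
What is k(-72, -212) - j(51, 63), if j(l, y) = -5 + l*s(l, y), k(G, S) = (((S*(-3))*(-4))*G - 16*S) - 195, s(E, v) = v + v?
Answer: 179944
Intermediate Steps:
s(E, v) = 2*v
k(G, S) = -195 - 16*S + 12*G*S (k(G, S) = ((-3*S*(-4))*G - 16*S) - 195 = ((12*S)*G - 16*S) - 195 = (12*G*S - 16*S) - 195 = (-16*S + 12*G*S) - 195 = -195 - 16*S + 12*G*S)
j(l, y) = -5 + 2*l*y (j(l, y) = -5 + l*(2*y) = -5 + 2*l*y)
k(-72, -212) - j(51, 63) = (-195 - 16*(-212) + 12*(-72)*(-212)) - (-5 + 2*51*63) = (-195 + 3392 + 183168) - (-5 + 6426) = 186365 - 1*6421 = 186365 - 6421 = 179944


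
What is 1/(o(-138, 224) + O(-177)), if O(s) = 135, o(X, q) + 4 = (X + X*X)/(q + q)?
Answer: 224/38797 ≈ 0.0057736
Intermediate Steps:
o(X, q) = -4 + (X + X²)/(2*q) (o(X, q) = -4 + (X + X*X)/(q + q) = -4 + (X + X²)/((2*q)) = -4 + (X + X²)*(1/(2*q)) = -4 + (X + X²)/(2*q))
1/(o(-138, 224) + O(-177)) = 1/((½)*(-138 + (-138)² - 8*224)/224 + 135) = 1/((½)*(1/224)*(-138 + 19044 - 1792) + 135) = 1/((½)*(1/224)*17114 + 135) = 1/(8557/224 + 135) = 1/(38797/224) = 224/38797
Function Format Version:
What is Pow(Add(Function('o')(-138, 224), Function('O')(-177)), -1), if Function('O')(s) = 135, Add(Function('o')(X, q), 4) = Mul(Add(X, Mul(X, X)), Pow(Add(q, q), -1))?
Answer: Rational(224, 38797) ≈ 0.0057736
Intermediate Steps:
Function('o')(X, q) = Add(-4, Mul(Rational(1, 2), Pow(q, -1), Add(X, Pow(X, 2)))) (Function('o')(X, q) = Add(-4, Mul(Add(X, Mul(X, X)), Pow(Add(q, q), -1))) = Add(-4, Mul(Add(X, Pow(X, 2)), Pow(Mul(2, q), -1))) = Add(-4, Mul(Add(X, Pow(X, 2)), Mul(Rational(1, 2), Pow(q, -1)))) = Add(-4, Mul(Rational(1, 2), Pow(q, -1), Add(X, Pow(X, 2)))))
Pow(Add(Function('o')(-138, 224), Function('O')(-177)), -1) = Pow(Add(Mul(Rational(1, 2), Pow(224, -1), Add(-138, Pow(-138, 2), Mul(-8, 224))), 135), -1) = Pow(Add(Mul(Rational(1, 2), Rational(1, 224), Add(-138, 19044, -1792)), 135), -1) = Pow(Add(Mul(Rational(1, 2), Rational(1, 224), 17114), 135), -1) = Pow(Add(Rational(8557, 224), 135), -1) = Pow(Rational(38797, 224), -1) = Rational(224, 38797)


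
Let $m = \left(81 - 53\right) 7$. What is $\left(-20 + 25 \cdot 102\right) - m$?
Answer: $2334$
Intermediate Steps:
$m = 196$ ($m = 28 \cdot 7 = 196$)
$\left(-20 + 25 \cdot 102\right) - m = \left(-20 + 25 \cdot 102\right) - 196 = \left(-20 + 2550\right) - 196 = 2530 - 196 = 2334$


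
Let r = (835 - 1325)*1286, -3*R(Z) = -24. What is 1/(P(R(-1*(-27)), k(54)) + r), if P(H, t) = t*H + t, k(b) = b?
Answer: -1/629654 ≈ -1.5882e-6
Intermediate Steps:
R(Z) = 8 (R(Z) = -1/3*(-24) = 8)
r = -630140 (r = -490*1286 = -630140)
P(H, t) = t + H*t (P(H, t) = H*t + t = t + H*t)
1/(P(R(-1*(-27)), k(54)) + r) = 1/(54*(1 + 8) - 630140) = 1/(54*9 - 630140) = 1/(486 - 630140) = 1/(-629654) = -1/629654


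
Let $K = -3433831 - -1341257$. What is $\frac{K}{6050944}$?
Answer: $- \frac{1046287}{3025472} \approx -0.34583$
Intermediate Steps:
$K = -2092574$ ($K = -3433831 + 1341257 = -2092574$)
$\frac{K}{6050944} = - \frac{2092574}{6050944} = \left(-2092574\right) \frac{1}{6050944} = - \frac{1046287}{3025472}$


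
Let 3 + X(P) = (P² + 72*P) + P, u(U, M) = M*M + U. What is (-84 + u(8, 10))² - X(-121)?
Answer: -5229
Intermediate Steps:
u(U, M) = U + M² (u(U, M) = M² + U = U + M²)
X(P) = -3 + P² + 73*P (X(P) = -3 + ((P² + 72*P) + P) = -3 + (P² + 73*P) = -3 + P² + 73*P)
(-84 + u(8, 10))² - X(-121) = (-84 + (8 + 10²))² - (-3 + (-121)² + 73*(-121)) = (-84 + (8 + 100))² - (-3 + 14641 - 8833) = (-84 + 108)² - 1*5805 = 24² - 5805 = 576 - 5805 = -5229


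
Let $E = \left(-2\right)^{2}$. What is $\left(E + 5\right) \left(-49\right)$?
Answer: $-441$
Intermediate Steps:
$E = 4$
$\left(E + 5\right) \left(-49\right) = \left(4 + 5\right) \left(-49\right) = 9 \left(-49\right) = -441$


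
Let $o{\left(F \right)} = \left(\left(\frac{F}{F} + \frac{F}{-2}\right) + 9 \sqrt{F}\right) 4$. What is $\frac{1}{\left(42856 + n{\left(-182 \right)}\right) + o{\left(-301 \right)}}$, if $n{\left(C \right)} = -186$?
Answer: $\frac{10819}{468300568} - \frac{9 i \sqrt{301}}{468300568} \approx 2.3103 \cdot 10^{-5} - 3.3343 \cdot 10^{-7} i$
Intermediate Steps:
$o{\left(F \right)} = 4 - 2 F + 36 \sqrt{F}$ ($o{\left(F \right)} = \left(\left(1 + F \left(- \frac{1}{2}\right)\right) + 9 \sqrt{F}\right) 4 = \left(\left(1 - \frac{F}{2}\right) + 9 \sqrt{F}\right) 4 = \left(1 + 9 \sqrt{F} - \frac{F}{2}\right) 4 = 4 - 2 F + 36 \sqrt{F}$)
$\frac{1}{\left(42856 + n{\left(-182 \right)}\right) + o{\left(-301 \right)}} = \frac{1}{\left(42856 - 186\right) + \left(4 - -602 + 36 \sqrt{-301}\right)} = \frac{1}{42670 + \left(4 + 602 + 36 i \sqrt{301}\right)} = \frac{1}{42670 + \left(606 + 36 i \sqrt{301}\right)} = \frac{1}{43276 + 36 i \sqrt{301}}$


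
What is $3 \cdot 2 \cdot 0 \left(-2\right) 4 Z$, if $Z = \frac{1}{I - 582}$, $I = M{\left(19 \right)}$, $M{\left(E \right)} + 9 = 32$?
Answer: $0$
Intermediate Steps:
$M{\left(E \right)} = 23$ ($M{\left(E \right)} = -9 + 32 = 23$)
$I = 23$
$Z = - \frac{1}{559}$ ($Z = \frac{1}{23 - 582} = \frac{1}{-559} = - \frac{1}{559} \approx -0.0017889$)
$3 \cdot 2 \cdot 0 \left(-2\right) 4 Z = 3 \cdot 2 \cdot 0 \left(-2\right) 4 \left(- \frac{1}{559}\right) = 3 \cdot 0 \left(-2\right) 4 \left(- \frac{1}{559}\right) = 3 \cdot 0 \cdot 4 \left(- \frac{1}{559}\right) = 0 \cdot 4 \left(- \frac{1}{559}\right) = 0 \left(- \frac{1}{559}\right) = 0$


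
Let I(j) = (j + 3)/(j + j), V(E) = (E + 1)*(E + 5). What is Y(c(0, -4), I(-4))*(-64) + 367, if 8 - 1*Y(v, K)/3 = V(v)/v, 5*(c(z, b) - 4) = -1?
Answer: 91697/95 ≈ 965.23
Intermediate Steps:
V(E) = (1 + E)*(5 + E)
c(z, b) = 19/5 (c(z, b) = 4 + (⅕)*(-1) = 4 - ⅕ = 19/5)
I(j) = (3 + j)/(2*j) (I(j) = (3 + j)/((2*j)) = (3 + j)*(1/(2*j)) = (3 + j)/(2*j))
Y(v, K) = 24 - 3*(5 + v² + 6*v)/v
Y(c(0, -4), I(-4))*(-64) + 367 = (6 - 15/19/5 - 3*19/5)*(-64) + 367 = (6 - 15*5/19 - 57/5)*(-64) + 367 = (6 - 75/19 - 57/5)*(-64) + 367 = -888/95*(-64) + 367 = 56832/95 + 367 = 91697/95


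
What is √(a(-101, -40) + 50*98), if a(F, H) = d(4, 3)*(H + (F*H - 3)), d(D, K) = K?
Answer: √16891 ≈ 129.97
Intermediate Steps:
a(F, H) = -9 + 3*H + 3*F*H (a(F, H) = 3*(H + (F*H - 3)) = 3*(H + (-3 + F*H)) = 3*(-3 + H + F*H) = -9 + 3*H + 3*F*H)
√(a(-101, -40) + 50*98) = √((-9 + 3*(-40) + 3*(-101)*(-40)) + 50*98) = √((-9 - 120 + 12120) + 4900) = √(11991 + 4900) = √16891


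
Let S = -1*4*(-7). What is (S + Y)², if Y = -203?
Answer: 30625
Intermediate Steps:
S = 28 (S = -4*(-7) = 28)
(S + Y)² = (28 - 203)² = (-175)² = 30625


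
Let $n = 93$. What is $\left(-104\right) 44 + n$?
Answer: $-4483$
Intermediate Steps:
$\left(-104\right) 44 + n = \left(-104\right) 44 + 93 = -4576 + 93 = -4483$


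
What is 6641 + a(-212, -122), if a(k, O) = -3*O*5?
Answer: 8471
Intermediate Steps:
a(k, O) = -15*O
6641 + a(-212, -122) = 6641 - 15*(-122) = 6641 + 1830 = 8471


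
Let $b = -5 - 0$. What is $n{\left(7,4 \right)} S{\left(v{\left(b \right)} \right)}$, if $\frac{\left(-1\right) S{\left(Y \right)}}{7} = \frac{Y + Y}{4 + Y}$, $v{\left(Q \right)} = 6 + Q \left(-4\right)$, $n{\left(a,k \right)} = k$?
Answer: $- \frac{728}{15} \approx -48.533$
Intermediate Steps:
$b = -5$ ($b = -5 + 0 = -5$)
$v{\left(Q \right)} = 6 - 4 Q$
$S{\left(Y \right)} = - \frac{14 Y}{4 + Y}$ ($S{\left(Y \right)} = - 7 \frac{Y + Y}{4 + Y} = - 7 \frac{2 Y}{4 + Y} = - \frac{14 Y}{4 + Y}$)
$n{\left(7,4 \right)} S{\left(v{\left(b \right)} \right)} = 4 \left(- \frac{14 \left(6 - -20\right)}{4 + \left(6 - -20\right)}\right) = 4 \left(- \frac{14 \left(6 + 20\right)}{4 + \left(6 + 20\right)}\right) = 4 \left(\left(-14\right) 26 \frac{1}{4 + 26}\right) = 4 \left(\left(-14\right) 26 \cdot \frac{1}{30}\right) = 4 \left(- \frac{182}{15}\right) = - \frac{728}{15}$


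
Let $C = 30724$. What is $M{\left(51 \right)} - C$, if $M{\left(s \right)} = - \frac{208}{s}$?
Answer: $- \frac{1567132}{51} \approx -30728.0$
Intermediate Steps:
$M{\left(51 \right)} - C = - \frac{208}{51} - 30724 = - \frac{1567132}{51}$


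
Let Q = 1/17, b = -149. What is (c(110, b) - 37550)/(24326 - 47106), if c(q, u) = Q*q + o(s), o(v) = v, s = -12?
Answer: 159611/96815 ≈ 1.6486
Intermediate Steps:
Q = 1/17 ≈ 0.058824
c(q, u) = -12 + q/17 (c(q, u) = q/17 - 12 = -12 + q/17)
(c(110, b) - 37550)/(24326 - 47106) = ((-12 + (1/17)*110) - 37550)/(24326 - 47106) = ((-12 + 110/17) - 37550)/(-22780) = (-94/17 - 37550)*(-1/22780) = -638444/17*(-1/22780) = 159611/96815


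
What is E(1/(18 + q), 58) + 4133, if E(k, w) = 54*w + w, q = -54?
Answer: 7323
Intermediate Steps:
E(k, w) = 55*w
E(1/(18 + q), 58) + 4133 = 55*58 + 4133 = 3190 + 4133 = 7323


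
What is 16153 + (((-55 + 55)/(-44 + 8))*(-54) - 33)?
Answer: 16120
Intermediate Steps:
16153 + (((-55 + 55)/(-44 + 8))*(-54) - 33) = 16153 + ((0/(-36))*(-54) - 33) = 16153 + ((0*(-1/36))*(-54) - 33) = 16153 + (0*(-54) - 33) = 16153 + (0 - 33) = 16153 - 33 = 16120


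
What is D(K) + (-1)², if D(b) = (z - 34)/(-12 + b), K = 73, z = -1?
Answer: 26/61 ≈ 0.42623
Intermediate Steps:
D(b) = -35/(-12 + b) (D(b) = (-1 - 34)/(-12 + b) = -35/(-12 + b))
D(K) + (-1)² = -35/(-12 + 73) + (-1)² = -35/61 + 1 = 26/61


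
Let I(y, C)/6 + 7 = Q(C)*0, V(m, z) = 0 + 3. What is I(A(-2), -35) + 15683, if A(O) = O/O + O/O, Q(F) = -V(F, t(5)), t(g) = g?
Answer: 15641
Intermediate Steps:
V(m, z) = 3
Q(F) = -3 (Q(F) = -1*3 = -3)
A(O) = 2 (A(O) = 1 + 1 = 2)
I(y, C) = -42 (I(y, C) = -42 + 6*(-3*0) = -42 + 6*0 = -42 + 0 = -42)
I(A(-2), -35) + 15683 = -42 + 15683 = 15641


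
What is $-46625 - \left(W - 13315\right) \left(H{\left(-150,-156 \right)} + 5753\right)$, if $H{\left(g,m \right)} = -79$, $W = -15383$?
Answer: $162785827$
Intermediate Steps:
$-46625 - \left(W - 13315\right) \left(H{\left(-150,-156 \right)} + 5753\right) = -46625 - \left(-15383 - 13315\right) \left(-79 + 5753\right) = -46625 - \left(-28698\right) 5674 = -46625 - -162832452 = -46625 + 162832452 = 162785827$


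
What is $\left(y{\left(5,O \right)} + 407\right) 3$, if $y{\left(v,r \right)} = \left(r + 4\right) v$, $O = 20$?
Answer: $1581$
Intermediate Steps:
$y{\left(v,r \right)} = v \left(4 + r\right)$ ($y{\left(v,r \right)} = \left(4 + r\right) v = v \left(4 + r\right)$)
$\left(y{\left(5,O \right)} + 407\right) 3 = \left(5 \left(4 + 20\right) + 407\right) 3 = \left(5 \cdot 24 + 407\right) 3 = \left(120 + 407\right) 3 = 527 \cdot 3 = 1581$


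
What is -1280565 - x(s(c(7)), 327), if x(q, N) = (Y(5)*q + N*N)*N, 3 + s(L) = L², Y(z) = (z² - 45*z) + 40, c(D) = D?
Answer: -33839628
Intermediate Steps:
Y(z) = 40 + z² - 45*z
s(L) = -3 + L²
x(q, N) = N*(N² - 160*q) (x(q, N) = ((40 + 5² - 45*5)*q + N*N)*N = ((40 + 25 - 225)*q + N²)*N = (-160*q + N²)*N = (N² - 160*q)*N = N*(N² - 160*q))
-1280565 - x(s(c(7)), 327) = -1280565 - 327*(327² - 160*(-3 + 7²)) = -1280565 - 327*(106929 - 160*(-3 + 49)) = -1280565 - 327*(106929 - 160*46) = -1280565 - 327*(106929 - 7360) = -1280565 - 327*99569 = -1280565 - 1*32559063 = -1280565 - 32559063 = -33839628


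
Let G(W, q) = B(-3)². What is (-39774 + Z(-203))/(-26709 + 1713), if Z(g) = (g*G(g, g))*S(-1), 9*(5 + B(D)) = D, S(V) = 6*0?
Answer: 6629/4166 ≈ 1.5912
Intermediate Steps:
S(V) = 0
B(D) = -5 + D/9
G(W, q) = 256/9 (G(W, q) = (-5 + (⅑)*(-3))² = (-5 - ⅓)² = (-16/3)² = 256/9)
Z(g) = 0 (Z(g) = (g*(256/9))*0 = (256*g/9)*0 = 0)
(-39774 + Z(-203))/(-26709 + 1713) = (-39774 + 0)/(-26709 + 1713) = -39774/(-24996) = -39774*(-1/24996) = 6629/4166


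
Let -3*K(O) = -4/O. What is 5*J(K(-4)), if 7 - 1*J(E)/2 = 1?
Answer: 60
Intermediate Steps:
K(O) = 4/(3*O) (K(O) = -(-4)/(3*O) = 4/(3*O))
J(E) = 12 (J(E) = 14 - 2*1 = 14 - 2 = 12)
5*J(K(-4)) = 5*12 = 60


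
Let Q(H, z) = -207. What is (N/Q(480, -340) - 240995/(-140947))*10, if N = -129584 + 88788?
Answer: 57999597770/29176029 ≈ 1987.9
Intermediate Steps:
N = -40796
(N/Q(480, -340) - 240995/(-140947))*10 = (-40796/(-207) - 240995/(-140947))*10 = (-40796*(-1/207) - 240995*(-1/140947))*10 = (40796/207 + 240995/140947)*10 = (5799959777/29176029)*10 = 57999597770/29176029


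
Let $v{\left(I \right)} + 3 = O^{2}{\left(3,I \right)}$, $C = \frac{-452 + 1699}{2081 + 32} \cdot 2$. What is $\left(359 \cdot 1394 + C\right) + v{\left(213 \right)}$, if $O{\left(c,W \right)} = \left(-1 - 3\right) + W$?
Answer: $\frac{1149736506}{2113} \approx 5.4413 \cdot 10^{5}$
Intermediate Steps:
$O{\left(c,W \right)} = -4 + W$
$C = \frac{2494}{2113}$ ($C = \frac{1247}{2113} \cdot 2 = \frac{2494}{2113} \approx 1.1803$)
$v{\left(I \right)} = -3 + \left(-4 + I\right)^{2}$
$\left(359 \cdot 1394 + C\right) + v{\left(213 \right)} = \left(359 \cdot 1394 + \frac{2494}{2113}\right) - \left(3 - \left(-4 + 213\right)^{2}\right) = \left(500446 + \frac{2494}{2113}\right) - \left(3 - 209^{2}\right) = \frac{1057444892}{2113} + \left(-3 + 43681\right) = \frac{1057444892}{2113} + 43678 = \frac{1149736506}{2113}$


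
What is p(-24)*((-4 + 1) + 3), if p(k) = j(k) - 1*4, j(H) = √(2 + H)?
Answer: 0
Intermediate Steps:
p(k) = -4 + √(2 + k) (p(k) = √(2 + k) - 1*4 = √(2 + k) - 4 = -4 + √(2 + k))
p(-24)*((-4 + 1) + 3) = (-4 + √(2 - 24))*((-4 + 1) + 3) = (-4 + √(-22))*(-3 + 3) = (-4 + I*√22)*0 = 0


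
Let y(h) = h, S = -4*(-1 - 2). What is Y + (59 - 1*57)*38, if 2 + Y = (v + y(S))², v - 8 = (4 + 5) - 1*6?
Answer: 603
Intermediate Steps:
v = 11 (v = 8 + ((4 + 5) - 1*6) = 8 + (9 - 6) = 8 + 3 = 11)
S = 12 (S = -4*(-3) = 12)
Y = 527 (Y = -2 + (11 + 12)² = -2 + 23² = -2 + 529 = 527)
Y + (59 - 1*57)*38 = 527 + (59 - 1*57)*38 = 527 + (59 - 57)*38 = 527 + 2*38 = 527 + 76 = 603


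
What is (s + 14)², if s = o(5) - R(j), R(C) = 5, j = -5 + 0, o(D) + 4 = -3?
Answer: 4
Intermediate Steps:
o(D) = -7 (o(D) = -4 - 3 = -7)
j = -5
s = -12 (s = -7 - 1*5 = -7 - 5 = -12)
(s + 14)² = (-12 + 14)² = 2² = 4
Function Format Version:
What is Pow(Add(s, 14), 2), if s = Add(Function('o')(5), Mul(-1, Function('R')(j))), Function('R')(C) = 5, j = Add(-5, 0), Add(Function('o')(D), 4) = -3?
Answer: 4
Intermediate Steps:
Function('o')(D) = -7 (Function('o')(D) = Add(-4, -3) = -7)
j = -5
s = -12 (s = Add(-7, Mul(-1, 5)) = Add(-7, -5) = -12)
Pow(Add(s, 14), 2) = Pow(Add(-12, 14), 2) = Pow(2, 2) = 4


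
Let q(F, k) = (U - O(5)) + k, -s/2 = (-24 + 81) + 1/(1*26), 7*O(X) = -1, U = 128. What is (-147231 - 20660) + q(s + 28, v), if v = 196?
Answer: -1172968/7 ≈ -1.6757e+5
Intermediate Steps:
O(X) = -⅐ (O(X) = (⅐)*(-1) = -⅐)
s = -1483/13 (s = -2*((-24 + 81) + 1/(1*26)) = -2*(57 + 1/26) = -2*1483/26 = -1483/13 ≈ -114.08)
q(F, k) = 897/7 + k (q(F, k) = (128 - 1*(-⅐)) + k = (128 + ⅐) + k = 897/7 + k)
(-147231 - 20660) + q(s + 28, v) = (-147231 - 20660) + (897/7 + 196) = -167891 + 2269/7 = -1172968/7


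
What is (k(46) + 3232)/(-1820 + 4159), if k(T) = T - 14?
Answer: 3264/2339 ≈ 1.3955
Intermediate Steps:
k(T) = -14 + T
(k(46) + 3232)/(-1820 + 4159) = ((-14 + 46) + 3232)/(-1820 + 4159) = (32 + 3232)/2339 = 3264*(1/2339) = 3264/2339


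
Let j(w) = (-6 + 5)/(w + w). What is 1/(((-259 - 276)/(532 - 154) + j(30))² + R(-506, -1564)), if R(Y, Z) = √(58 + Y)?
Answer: 418658250099600/92321475146603761 - 1633266996480000*I*√7/92321475146603761 ≈ 0.0045348 - 0.046806*I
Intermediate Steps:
j(w) = -1/(2*w)
1/(((-259 - 276)/(532 - 154) + j(30))² + R(-506, -1564)) = 1/(((-259 - 276)/(532 - 154) - ½/30)² + √(58 - 506)) = 1/((-535/378 - ½*1/30)² + √(-448)) = 1/((-535*1/378 - 1/60)² + 8*I*√7) = 1/((-535/378 - 1/60)² + 8*I*√7) = 1/((-5413/3780)² + 8*I*√7) = 1/(29300569/14288400 + 8*I*√7)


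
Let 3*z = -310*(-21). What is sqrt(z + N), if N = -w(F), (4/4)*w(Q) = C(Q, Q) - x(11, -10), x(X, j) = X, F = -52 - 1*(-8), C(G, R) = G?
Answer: 5*sqrt(89) ≈ 47.170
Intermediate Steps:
F = -44 (F = -52 + 8 = -44)
w(Q) = -11 + Q (w(Q) = Q - 1*11 = Q - 11 = -11 + Q)
z = 2170 (z = (-310*(-21))/3 = (1/3)*6510 = 2170)
N = 55 (N = -(-11 - 44) = -1*(-55) = 55)
sqrt(z + N) = sqrt(2170 + 55) = sqrt(2225) = 5*sqrt(89)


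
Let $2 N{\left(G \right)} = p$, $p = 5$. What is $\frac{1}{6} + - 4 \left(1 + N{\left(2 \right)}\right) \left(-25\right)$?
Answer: $\frac{2101}{6} \approx 350.17$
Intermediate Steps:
$N{\left(G \right)} = \frac{5}{2}$ ($N{\left(G \right)} = \frac{1}{2} \cdot 5 = \frac{5}{2}$)
$\frac{1}{6} + - 4 \left(1 + N{\left(2 \right)}\right) \left(-25\right) = \frac{1}{6} + - 4 \left(1 + \frac{5}{2}\right) \left(-25\right) = \frac{1}{6} + \left(-4\right) \frac{7}{2} \left(-25\right) = \frac{1}{6} - -350 = \frac{1}{6} + 350 = \frac{2101}{6}$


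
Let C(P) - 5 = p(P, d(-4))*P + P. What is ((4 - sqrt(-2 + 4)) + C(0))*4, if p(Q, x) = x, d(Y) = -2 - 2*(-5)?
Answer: 36 - 4*sqrt(2) ≈ 30.343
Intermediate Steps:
d(Y) = 8 (d(Y) = -2 + 10 = 8)
C(P) = 5 + 9*P (C(P) = 5 + (8*P + P) = 5 + 9*P)
((4 - sqrt(-2 + 4)) + C(0))*4 = ((4 - sqrt(-2 + 4)) + (5 + 9*0))*4 = ((4 - sqrt(2)) + (5 + 0))*4 = ((4 - sqrt(2)) + 5)*4 = (9 - sqrt(2))*4 = 36 - 4*sqrt(2)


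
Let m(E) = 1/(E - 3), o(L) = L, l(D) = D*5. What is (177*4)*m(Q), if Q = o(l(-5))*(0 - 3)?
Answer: 59/6 ≈ 9.8333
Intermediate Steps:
l(D) = 5*D
Q = 75 (Q = (5*(-5))*(0 - 3) = -25*(-3) = 75)
m(E) = 1/(-3 + E)
(177*4)*m(Q) = (177*4)/(-3 + 75) = 708/72 = 708*(1/72) = 59/6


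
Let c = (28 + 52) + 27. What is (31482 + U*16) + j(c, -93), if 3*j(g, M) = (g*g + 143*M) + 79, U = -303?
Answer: 78131/3 ≈ 26044.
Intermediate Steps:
c = 107 (c = 80 + 27 = 107)
j(g, M) = 79/3 + g**2/3 + 143*M/3 (j(g, M) = ((g*g + 143*M) + 79)/3 = ((g**2 + 143*M) + 79)/3 = (79 + g**2 + 143*M)/3 = 79/3 + g**2/3 + 143*M/3)
(31482 + U*16) + j(c, -93) = (31482 - 303*16) + (79/3 + (1/3)*107**2 + (143/3)*(-93)) = (31482 - 4848) + (79/3 + (1/3)*11449 - 4433) = 26634 + (79/3 + 11449/3 - 4433) = 26634 - 1771/3 = 78131/3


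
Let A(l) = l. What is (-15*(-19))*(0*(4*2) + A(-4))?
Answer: -1140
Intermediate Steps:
(-15*(-19))*(0*(4*2) + A(-4)) = (-15*(-19))*(0*(4*2) - 4) = 285*(0*8 - 4) = 285*(0 - 4) = 285*(-4) = -1140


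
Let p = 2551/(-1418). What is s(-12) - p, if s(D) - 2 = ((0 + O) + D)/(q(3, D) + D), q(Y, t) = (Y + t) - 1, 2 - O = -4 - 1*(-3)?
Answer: 32819/7799 ≈ 4.2081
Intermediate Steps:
O = 3 (O = 2 - (-4 - 1*(-3)) = 2 - (-4 + 3) = 2 - 1*(-1) = 2 + 1 = 3)
q(Y, t) = -1 + Y + t
p = -2551/1418 (p = 2551*(-1/1418) = -2551/1418 ≈ -1.7990)
s(D) = 2 + (3 + D)/(2 + 2*D) (s(D) = 2 + ((0 + 3) + D)/((-1 + 3 + D) + D) = 2 + (3 + D)/((2 + D) + D) = 2 + (3 + D)/(2 + 2*D))
s(-12) - p = (7 + 5*(-12))/(2*(1 - 12)) - 1*(-2551/1418) = (1/2)*(7 - 60)/(-11) + 2551/1418 = (1/2)*(-1/11)*(-53) + 2551/1418 = 53/22 + 2551/1418 = 32819/7799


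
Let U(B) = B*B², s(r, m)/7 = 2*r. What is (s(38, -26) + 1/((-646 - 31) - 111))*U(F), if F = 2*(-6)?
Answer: -181100880/197 ≈ -9.1929e+5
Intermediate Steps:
s(r, m) = 14*r (s(r, m) = 7*(2*r) = 14*r)
F = -12
U(B) = B³
(s(38, -26) + 1/((-646 - 31) - 111))*U(F) = (14*38 + 1/((-646 - 31) - 111))*(-12)³ = (532 + 1/(-677 - 111))*(-1728) = (532 + 1/(-788))*(-1728) = (532 - 1/788)*(-1728) = (419215/788)*(-1728) = -181100880/197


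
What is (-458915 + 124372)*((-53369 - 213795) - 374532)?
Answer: 214674904928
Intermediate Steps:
(-458915 + 124372)*((-53369 - 213795) - 374532) = -334543*(-267164 - 374532) = -334543*(-641696) = 214674904928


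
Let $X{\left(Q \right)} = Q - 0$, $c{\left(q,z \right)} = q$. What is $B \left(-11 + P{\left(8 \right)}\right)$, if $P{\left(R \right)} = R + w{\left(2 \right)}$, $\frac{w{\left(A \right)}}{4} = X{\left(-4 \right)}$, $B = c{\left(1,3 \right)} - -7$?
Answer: $-152$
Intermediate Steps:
$B = 8$ ($B = 1 - -7 = 1 + 7 = 8$)
$X{\left(Q \right)} = Q$ ($X{\left(Q \right)} = Q + 0 = Q$)
$w{\left(A \right)} = -16$ ($w{\left(A \right)} = 4 \left(-4\right) = -16$)
$P{\left(R \right)} = -16 + R$ ($P{\left(R \right)} = R - 16 = -16 + R$)
$B \left(-11 + P{\left(8 \right)}\right) = 8 \left(-11 + \left(-16 + 8\right)\right) = 8 \left(-11 - 8\right) = 8 \left(-19\right) = -152$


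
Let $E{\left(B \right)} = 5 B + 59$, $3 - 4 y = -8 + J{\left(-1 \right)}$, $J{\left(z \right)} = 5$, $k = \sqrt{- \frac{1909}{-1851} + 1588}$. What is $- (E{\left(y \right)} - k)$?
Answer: $- \frac{133}{2} + \frac{\sqrt{5444340747}}{1851} \approx -26.637$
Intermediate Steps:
$k = \frac{\sqrt{5444340747}}{1851}$ ($k = \sqrt{\left(-1909\right) \left(- \frac{1}{1851}\right) + 1588} = \sqrt{\frac{1909}{1851} + 1588} = \sqrt{\frac{2941297}{1851}} = \frac{\sqrt{5444340747}}{1851} \approx 39.863$)
$y = \frac{3}{2}$ ($y = \frac{3}{4} - \frac{-8 + 5}{4} = \frac{3}{4} - - \frac{3}{4} = \frac{3}{4} + \frac{3}{4} = \frac{3}{2} \approx 1.5$)
$E{\left(B \right)} = 59 + 5 B$
$- (E{\left(y \right)} - k) = - (\left(59 + 5 \cdot \frac{3}{2}\right) - \frac{\sqrt{5444340747}}{1851}) = - (\left(59 + \frac{15}{2}\right) - \frac{\sqrt{5444340747}}{1851}) = - (\frac{133}{2} - \frac{\sqrt{5444340747}}{1851}) = - \frac{133}{2} + \frac{\sqrt{5444340747}}{1851}$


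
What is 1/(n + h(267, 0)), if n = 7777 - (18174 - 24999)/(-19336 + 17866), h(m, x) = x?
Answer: 14/108813 ≈ 0.00012866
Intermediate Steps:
n = 108813/14 (n = 7777 - (-6825)/(-1470) = 7777 - (-6825)*(-1)/1470 = 7777 - 1*65/14 = 7777 - 65/14 = 108813/14 ≈ 7772.4)
1/(n + h(267, 0)) = 1/(108813/14 + 0) = 1/(108813/14) = 14/108813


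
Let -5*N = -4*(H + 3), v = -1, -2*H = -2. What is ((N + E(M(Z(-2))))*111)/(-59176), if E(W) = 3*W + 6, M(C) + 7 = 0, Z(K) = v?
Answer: 6549/295880 ≈ 0.022134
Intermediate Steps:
H = 1 (H = -½*(-2) = 1)
Z(K) = -1
M(C) = -7 (M(C) = -7 + 0 = -7)
E(W) = 6 + 3*W
N = 16/5 (N = -(-4)*(1 + 3)/5 = -(-4)*4/5 = -⅕*(-16) = 16/5 ≈ 3.2000)
((N + E(M(Z(-2))))*111)/(-59176) = ((16/5 + (6 + 3*(-7)))*111)/(-59176) = ((16/5 + (6 - 21))*111)*(-1/59176) = ((16/5 - 15)*111)*(-1/59176) = -59/5*111*(-1/59176) = -6549/5*(-1/59176) = 6549/295880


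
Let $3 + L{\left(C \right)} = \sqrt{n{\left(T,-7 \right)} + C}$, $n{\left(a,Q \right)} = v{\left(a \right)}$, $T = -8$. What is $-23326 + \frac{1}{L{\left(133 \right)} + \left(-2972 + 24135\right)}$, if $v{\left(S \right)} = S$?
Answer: $- \frac{2088822185738}{89549095} - \frac{\sqrt{5}}{89549095} \approx -23326.0$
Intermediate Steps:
$n{\left(a,Q \right)} = a$
$L{\left(C \right)} = -3 + \sqrt{-8 + C}$
$-23326 + \frac{1}{L{\left(133 \right)} + \left(-2972 + 24135\right)} = -23326 + \frac{1}{\left(-3 + \sqrt{-8 + 133}\right) + \left(-2972 + 24135\right)} = -23326 + \frac{1}{\left(-3 + \sqrt{125}\right) + 21163} = -23326 + \frac{1}{\left(-3 + 5 \sqrt{5}\right) + 21163} = -23326 + \frac{1}{21160 + 5 \sqrt{5}}$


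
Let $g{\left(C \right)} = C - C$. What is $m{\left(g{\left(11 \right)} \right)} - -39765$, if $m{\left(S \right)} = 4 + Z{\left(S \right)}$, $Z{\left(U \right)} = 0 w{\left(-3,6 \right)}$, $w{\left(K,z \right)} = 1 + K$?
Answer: $39769$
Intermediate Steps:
$g{\left(C \right)} = 0$
$Z{\left(U \right)} = 0$ ($Z{\left(U \right)} = 0 \left(1 - 3\right) = 0 \left(-2\right) = 0$)
$m{\left(S \right)} = 4$ ($m{\left(S \right)} = 4 + 0 = 4$)
$m{\left(g{\left(11 \right)} \right)} - -39765 = 4 - -39765 = 4 + 39765 = 39769$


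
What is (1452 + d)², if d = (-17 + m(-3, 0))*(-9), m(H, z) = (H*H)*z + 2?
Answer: 2518569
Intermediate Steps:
m(H, z) = 2 + z*H² (m(H, z) = H²*z + 2 = z*H² + 2 = 2 + z*H²)
d = 135 (d = (-17 + (2 + 0*(-3)²))*(-9) = (-17 + (2 + 0*9))*(-9) = (-17 + (2 + 0))*(-9) = (-17 + 2)*(-9) = -15*(-9) = 135)
(1452 + d)² = (1452 + 135)² = 1587² = 2518569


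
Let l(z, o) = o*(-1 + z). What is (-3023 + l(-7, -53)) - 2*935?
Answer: -4469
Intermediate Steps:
(-3023 + l(-7, -53)) - 2*935 = (-3023 - 53*(-1 - 7)) - 2*935 = (-3023 - 53*(-8)) - 1870 = (-3023 + 424) - 1870 = -2599 - 1870 = -4469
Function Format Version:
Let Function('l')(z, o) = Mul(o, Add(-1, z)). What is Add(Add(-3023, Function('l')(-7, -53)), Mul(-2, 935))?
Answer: -4469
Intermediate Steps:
Add(Add(-3023, Function('l')(-7, -53)), Mul(-2, 935)) = Add(Add(-3023, Mul(-53, Add(-1, -7))), Mul(-2, 935)) = Add(Add(-3023, Mul(-53, -8)), -1870) = Add(Add(-3023, 424), -1870) = Add(-2599, -1870) = -4469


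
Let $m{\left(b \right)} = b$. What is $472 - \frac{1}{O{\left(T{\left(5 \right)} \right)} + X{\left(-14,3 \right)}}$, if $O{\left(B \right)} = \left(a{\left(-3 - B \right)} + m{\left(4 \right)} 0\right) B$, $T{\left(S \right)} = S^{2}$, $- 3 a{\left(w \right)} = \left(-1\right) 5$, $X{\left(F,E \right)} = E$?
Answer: $\frac{63245}{134} \approx 471.98$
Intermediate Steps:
$a{\left(w \right)} = \frac{5}{3}$ ($a{\left(w \right)} = - \frac{\left(-1\right) 5}{3} = \left(- \frac{1}{3}\right) \left(-5\right) = \frac{5}{3}$)
$O{\left(B \right)} = \frac{5 B}{3}$ ($O{\left(B \right)} = \left(\frac{5}{3} + 4 \cdot 0\right) B = \left(\frac{5}{3} + 0\right) B = \frac{5 B}{3}$)
$472 - \frac{1}{O{\left(T{\left(5 \right)} \right)} + X{\left(-14,3 \right)}} = 472 - \frac{1}{\frac{5 \cdot 5^{2}}{3} + 3} = 472 - \frac{1}{\frac{5}{3} \cdot 25 + 3} = 472 - \frac{1}{\frac{125}{3} + 3} = 472 - \frac{1}{\frac{134}{3}} = 472 - \frac{3}{134} = \frac{63245}{134}$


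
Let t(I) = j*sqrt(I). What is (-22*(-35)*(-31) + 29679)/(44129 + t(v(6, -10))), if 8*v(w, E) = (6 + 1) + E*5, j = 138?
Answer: 512690722/3894942005 - 400821*I*sqrt(86)/3894942005 ≈ 0.13163 - 0.00095433*I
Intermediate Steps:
v(w, E) = 7/8 + 5*E/8 (v(w, E) = ((6 + 1) + E*5)/8 = (7 + 5*E)/8 = 7/8 + 5*E/8)
t(I) = 138*sqrt(I)
(-22*(-35)*(-31) + 29679)/(44129 + t(v(6, -10))) = (-22*(-35)*(-31) + 29679)/(44129 + 138*sqrt(7/8 + (5/8)*(-10))) = (770*(-31) + 29679)/(44129 + 138*sqrt(7/8 - 25/4)) = (-23870 + 29679)/(44129 + 138*sqrt(-43/8)) = 5809/(44129 + 138*(I*sqrt(86)/4)) = 5809/(44129 + 69*I*sqrt(86)/2)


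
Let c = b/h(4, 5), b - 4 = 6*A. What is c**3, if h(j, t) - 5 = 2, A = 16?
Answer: 1000000/343 ≈ 2915.5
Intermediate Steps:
h(j, t) = 7 (h(j, t) = 5 + 2 = 7)
b = 100 (b = 4 + 6*16 = 4 + 96 = 100)
c = 100/7 ≈ 14.286
c**3 = (100/7)**3 = 1000000/343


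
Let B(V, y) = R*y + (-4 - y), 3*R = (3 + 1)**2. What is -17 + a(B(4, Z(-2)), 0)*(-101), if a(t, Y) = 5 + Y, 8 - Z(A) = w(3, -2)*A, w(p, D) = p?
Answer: -522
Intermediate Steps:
R = 16/3 (R = (3 + 1)**2/3 = (1/3)*4**2 = (1/3)*16 = 16/3 ≈ 5.3333)
Z(A) = 8 - 3*A
B(V, y) = -4 + 13*y/3 (B(V, y) = 16*y/3 + (-4 - y) = -4 + 13*y/3)
-17 + a(B(4, Z(-2)), 0)*(-101) = -17 + (5 + 0)*(-101) = -17 + 5*(-101) = -17 - 505 = -522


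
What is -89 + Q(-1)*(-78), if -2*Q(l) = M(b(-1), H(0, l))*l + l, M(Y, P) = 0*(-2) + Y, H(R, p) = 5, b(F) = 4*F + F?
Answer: 67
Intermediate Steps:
b(F) = 5*F
M(Y, P) = Y (M(Y, P) = 0 + Y = Y)
Q(l) = 2*l (Q(l) = -((5*(-1))*l + l)/2 = -(-5*l + l)/2 = -(-2)*l = 2*l)
-89 + Q(-1)*(-78) = -89 + (2*(-1))*(-78) = -89 - 2*(-78) = -89 + 156 = 67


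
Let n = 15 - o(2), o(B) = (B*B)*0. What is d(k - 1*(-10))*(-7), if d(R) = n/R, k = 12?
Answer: -105/22 ≈ -4.7727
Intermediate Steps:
o(B) = 0 (o(B) = B²*0 = 0)
n = 15 (n = 15 - 1*0 = 15 + 0 = 15)
d(R) = 15/R
d(k - 1*(-10))*(-7) = (15/(12 - 1*(-10)))*(-7) = (15/(12 + 10))*(-7) = (15/22)*(-7) = -105/22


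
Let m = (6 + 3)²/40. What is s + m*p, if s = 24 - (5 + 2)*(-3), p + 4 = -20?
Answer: -18/5 ≈ -3.6000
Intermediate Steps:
p = -24 (p = -4 - 20 = -24)
s = 45 (s = 24 - 7*(-3) = 24 - 1*(-21) = 24 + 21 = 45)
m = 81/40 (m = 9²*(1/40) = 81*(1/40) = 81/40 ≈ 2.0250)
s + m*p = 45 + (81/40)*(-24) = 45 - 243/5 = -18/5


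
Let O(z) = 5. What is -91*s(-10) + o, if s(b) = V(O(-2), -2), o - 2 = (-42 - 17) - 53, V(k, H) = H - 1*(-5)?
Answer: -383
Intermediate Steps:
V(k, H) = 5 + H (V(k, H) = H + 5 = 5 + H)
o = -110 (o = 2 + ((-42 - 17) - 53) = 2 + (-59 - 53) = 2 - 112 = -110)
s(b) = 3 (s(b) = 5 - 2 = 3)
-91*s(-10) + o = -91*3 - 110 = -273 - 110 = -383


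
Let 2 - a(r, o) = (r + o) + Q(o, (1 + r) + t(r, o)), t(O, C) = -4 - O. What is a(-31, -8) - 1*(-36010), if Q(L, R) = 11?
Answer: 36040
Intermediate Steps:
a(r, o) = -9 - o - r (a(r, o) = 2 - ((r + o) + 11) = 2 - ((o + r) + 11) = 2 - (11 + o + r) = 2 + (-11 - o - r) = -9 - o - r)
a(-31, -8) - 1*(-36010) = (-9 - 1*(-8) - 1*(-31)) - 1*(-36010) = (-9 + 8 + 31) + 36010 = 30 + 36010 = 36040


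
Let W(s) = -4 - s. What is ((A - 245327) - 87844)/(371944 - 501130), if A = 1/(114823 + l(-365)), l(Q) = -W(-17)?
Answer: 38251362509/14831844660 ≈ 2.5790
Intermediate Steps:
l(Q) = -13 (l(Q) = -(-4 - 1*(-17)) = -(-4 + 17) = -1*13 = -13)
A = 1/114810 (A = 1/(114823 - 13) = 1/114810 ≈ 8.7100e-6)
((A - 245327) - 87844)/(371944 - 501130) = ((1/114810 - 245327) - 87844)/(371944 - 501130) = (-28165992869/114810 - 87844)/(-129186) = -38251362509/114810*(-1/129186) = 38251362509/14831844660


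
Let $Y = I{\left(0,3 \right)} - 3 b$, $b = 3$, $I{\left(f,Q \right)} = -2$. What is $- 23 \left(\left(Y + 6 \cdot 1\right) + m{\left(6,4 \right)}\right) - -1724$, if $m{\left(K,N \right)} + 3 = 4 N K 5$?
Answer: $-9132$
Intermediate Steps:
$m{\left(K,N \right)} = -3 + 20 K N$ ($m{\left(K,N \right)} = -3 + 4 N K 5 = -3 + 4 K N 5 = -3 + 20 K N$)
$Y = -11$ ($Y = -2 - 9 = -11$)
$- 23 \left(\left(Y + 6 \cdot 1\right) + m{\left(6,4 \right)}\right) - -1724 = - 23 \left(\left(-11 + 6 \cdot 1\right) - \left(3 - 480\right)\right) - -1724 = - 23 \left(\left(-11 + 6\right) + \left(-3 + 480\right)\right) + 1724 = - 23 \left(-5 + 477\right) + 1724 = \left(-23\right) 472 + 1724 = -10856 + 1724 = -9132$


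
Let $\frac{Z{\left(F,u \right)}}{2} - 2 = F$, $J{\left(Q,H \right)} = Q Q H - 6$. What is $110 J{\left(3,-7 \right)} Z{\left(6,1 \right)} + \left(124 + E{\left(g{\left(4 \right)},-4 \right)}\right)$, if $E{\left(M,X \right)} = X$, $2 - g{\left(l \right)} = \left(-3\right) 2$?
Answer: $-121320$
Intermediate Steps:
$g{\left(l \right)} = 8$ ($g{\left(l \right)} = 2 - \left(-3\right) 2 = 2 - -6 = 2 + 6 = 8$)
$J{\left(Q,H \right)} = -6 + H Q^{2}$ ($J{\left(Q,H \right)} = Q^{2} H - 6 = H Q^{2} - 6 = -6 + H Q^{2}$)
$Z{\left(F,u \right)} = 4 + 2 F$
$110 J{\left(3,-7 \right)} Z{\left(6,1 \right)} + \left(124 + E{\left(g{\left(4 \right)},-4 \right)}\right) = 110 \left(-6 - 7 \cdot 3^{2}\right) \left(4 + 2 \cdot 6\right) + \left(124 - 4\right) = 110 \left(-6 - 63\right) \left(4 + 12\right) + 120 = 110 \left(-6 - 63\right) 16 + 120 = 110 \left(\left(-69\right) 16\right) + 120 = 110 \left(-1104\right) + 120 = -121440 + 120 = -121320$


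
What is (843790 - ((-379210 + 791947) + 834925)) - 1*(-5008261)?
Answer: 4604389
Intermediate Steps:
(843790 - ((-379210 + 791947) + 834925)) - 1*(-5008261) = (843790 - (412737 + 834925)) + 5008261 = (843790 - 1*1247662) + 5008261 = (843790 - 1247662) + 5008261 = -403872 + 5008261 = 4604389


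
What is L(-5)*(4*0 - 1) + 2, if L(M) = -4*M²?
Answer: 102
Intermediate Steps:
L(-5)*(4*0 - 1) + 2 = (-4*(-5)²)*(4*0 - 1) + 2 = (-4*25)*(0 - 1) + 2 = -100*(-1) + 2 = 100 + 2 = 102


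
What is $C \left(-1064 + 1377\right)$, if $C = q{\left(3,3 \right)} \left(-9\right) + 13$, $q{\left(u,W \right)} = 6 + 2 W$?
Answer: $-29735$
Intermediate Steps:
$C = -95$ ($C = \left(6 + 2 \cdot 3\right) \left(-9\right) + 13 = \left(6 + 6\right) \left(-9\right) + 13 = 12 \left(-9\right) + 13 = -108 + 13 = -95$)
$C \left(-1064 + 1377\right) = - 95 \left(-1064 + 1377\right) = \left(-95\right) 313 = -29735$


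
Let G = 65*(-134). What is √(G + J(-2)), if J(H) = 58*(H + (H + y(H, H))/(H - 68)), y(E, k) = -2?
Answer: I*√10807790/35 ≈ 93.929*I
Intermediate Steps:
G = -8710
J(H) = 58*H + 58*(-2 + H)/(-68 + H) (J(H) = 58*(H + (H - 2)/(H - 68)) = 58*(H + (-2 + H)/(-68 + H)) = 58*H + 58*(-2 + H)/(-68 + H))
√(G + J(-2)) = √(-8710 + 58*(-2 + (-2)² - 67*(-2))/(-68 - 2)) = √(-8710 + 58*(-2 + 4 + 134)/(-70)) = √(-8710 + 58*(-1/70)*136) = √(-8710 - 3944/35) = √(-308794/35) = I*√10807790/35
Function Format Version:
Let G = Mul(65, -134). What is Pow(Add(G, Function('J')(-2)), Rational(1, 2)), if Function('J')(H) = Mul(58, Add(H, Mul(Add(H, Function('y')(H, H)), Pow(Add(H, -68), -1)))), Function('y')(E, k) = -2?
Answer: Mul(Rational(1, 35), I, Pow(10807790, Rational(1, 2))) ≈ Mul(93.929, I)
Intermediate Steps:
G = -8710
Function('J')(H) = Add(Mul(58, H), Mul(58, Pow(Add(-68, H), -1), Add(-2, H))) (Function('J')(H) = Mul(58, Add(H, Mul(Add(H, -2), Pow(Add(H, -68), -1)))) = Mul(58, Add(H, Mul(Add(-2, H), Pow(Add(-68, H), -1)))) = Mul(58, Add(H, Mul(Pow(Add(-68, H), -1), Add(-2, H)))) = Add(Mul(58, H), Mul(58, Pow(Add(-68, H), -1), Add(-2, H))))
Pow(Add(G, Function('J')(-2)), Rational(1, 2)) = Pow(Add(-8710, Mul(58, Pow(Add(-68, -2), -1), Add(-2, Pow(-2, 2), Mul(-67, -2)))), Rational(1, 2)) = Pow(Add(-8710, Mul(58, Pow(-70, -1), Add(-2, 4, 134))), Rational(1, 2)) = Pow(Add(-8710, Mul(58, Rational(-1, 70), 136)), Rational(1, 2)) = Pow(Add(-8710, Rational(-3944, 35)), Rational(1, 2)) = Pow(Rational(-308794, 35), Rational(1, 2)) = Mul(Rational(1, 35), I, Pow(10807790, Rational(1, 2)))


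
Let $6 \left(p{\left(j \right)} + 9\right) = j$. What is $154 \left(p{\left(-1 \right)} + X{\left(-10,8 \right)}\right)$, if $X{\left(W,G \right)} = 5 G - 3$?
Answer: $\frac{12859}{3} \approx 4286.3$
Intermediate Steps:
$p{\left(j \right)} = -9 + \frac{j}{6}$
$X{\left(W,G \right)} = -3 + 5 G$
$154 \left(p{\left(-1 \right)} + X{\left(-10,8 \right)}\right) = 154 \left(\left(-9 + \frac{1}{6} \left(-1\right)\right) + \left(-3 + 5 \cdot 8\right)\right) = 154 \left(\left(-9 - \frac{1}{6}\right) + \left(-3 + 40\right)\right) = 154 \left(- \frac{55}{6} + 37\right) = 154 \cdot \frac{167}{6} = \frac{12859}{3}$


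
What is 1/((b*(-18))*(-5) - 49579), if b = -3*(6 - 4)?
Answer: -1/50119 ≈ -1.9953e-5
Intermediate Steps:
b = -6 (b = -3*2 = -6)
1/((b*(-18))*(-5) - 49579) = 1/(-6*(-18)*(-5) - 49579) = 1/(108*(-5) - 49579) = 1/(-540 - 49579) = 1/(-50119) = -1/50119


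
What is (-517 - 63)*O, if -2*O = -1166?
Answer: -338140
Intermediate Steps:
O = 583 (O = -½*(-1166) = 583)
(-517 - 63)*O = (-517 - 63)*583 = -580*583 = -338140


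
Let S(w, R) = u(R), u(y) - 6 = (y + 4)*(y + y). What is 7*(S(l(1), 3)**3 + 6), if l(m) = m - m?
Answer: 774186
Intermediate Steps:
l(m) = 0
u(y) = 6 + 2*y*(4 + y) (u(y) = 6 + (y + 4)*(y + y) = 6 + (4 + y)*(2*y) = 6 + 2*y*(4 + y))
S(w, R) = 6 + 2*R**2 + 8*R
7*(S(l(1), 3)**3 + 6) = 7*((6 + 2*3**2 + 8*3)**3 + 6) = 7*((6 + 2*9 + 24)**3 + 6) = 7*((6 + 18 + 24)**3 + 6) = 7*(48**3 + 6) = 7*(110592 + 6) = 7*110598 = 774186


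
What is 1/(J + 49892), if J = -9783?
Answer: 1/40109 ≈ 2.4932e-5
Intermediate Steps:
1/(J + 49892) = 1/(-9783 + 49892) = 1/40109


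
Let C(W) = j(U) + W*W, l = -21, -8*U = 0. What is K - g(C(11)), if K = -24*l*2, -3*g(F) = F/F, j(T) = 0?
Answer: 3025/3 ≈ 1008.3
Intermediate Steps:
U = 0 (U = -⅛*0 = 0)
C(W) = W² (C(W) = 0 + W*W = 0 + W² = W²)
g(F) = -⅓ (g(F) = -F/(3*F) = -⅓*1 = -⅓)
K = 1008 (K = -24*(-21)*2 = 504*2 = 1008)
K - g(C(11)) = 1008 - 1*(-⅓) = 1008 + ⅓ = 3025/3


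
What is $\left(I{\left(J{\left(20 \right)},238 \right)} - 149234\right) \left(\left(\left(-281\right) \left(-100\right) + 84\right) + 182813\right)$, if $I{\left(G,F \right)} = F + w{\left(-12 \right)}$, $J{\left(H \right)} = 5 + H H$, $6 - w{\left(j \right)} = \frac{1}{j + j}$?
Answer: $- \frac{754474421723}{24} \approx -3.1436 \cdot 10^{10}$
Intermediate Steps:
$w{\left(j \right)} = 6 - \frac{1}{2 j}$ ($w{\left(j \right)} = 6 - \frac{1}{j + j} = 6 - \frac{1}{2 j}$)
$J{\left(H \right)} = 5 + H^{2}$
$I{\left(G,F \right)} = \frac{145}{24} + F$ ($I{\left(G,F \right)} = F + \left(6 - \frac{1}{2 \left(-12\right)}\right) = F + \left(6 - - \frac{1}{24}\right) = F + \left(6 + \frac{1}{24}\right) = F + \frac{145}{24} = \frac{145}{24} + F$)
$\left(I{\left(J{\left(20 \right)},238 \right)} - 149234\right) \left(\left(\left(-281\right) \left(-100\right) + 84\right) + 182813\right) = \left(\left(\frac{145}{24} + 238\right) - 149234\right) \left(\left(\left(-281\right) \left(-100\right) + 84\right) + 182813\right) = \left(\frac{5857}{24} - 149234\right) \left(\left(28100 + 84\right) + 182813\right) = - \frac{3575759 \left(28184 + 182813\right)}{24} = \left(- \frac{3575759}{24}\right) 210997 = - \frac{754474421723}{24}$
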